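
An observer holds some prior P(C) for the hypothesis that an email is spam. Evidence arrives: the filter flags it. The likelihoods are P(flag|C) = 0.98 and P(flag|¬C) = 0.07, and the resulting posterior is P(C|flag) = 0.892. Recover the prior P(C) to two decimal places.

Bayes' rule in odds form gives O(C|E) = O(C)·[P(E|C)/P(E|¬C)], hence O(C) = O(C|E)/LR.
Posterior odds = 0.892/(1−0.892) = 8.2593. LR = 0.98/0.07 = 14.0000.
Prior odds = 8.2593/14.0000 = 0.5899, so P(C) = 0.5899/(1+0.5899) ≈ 0.37.

P(C) = 0.37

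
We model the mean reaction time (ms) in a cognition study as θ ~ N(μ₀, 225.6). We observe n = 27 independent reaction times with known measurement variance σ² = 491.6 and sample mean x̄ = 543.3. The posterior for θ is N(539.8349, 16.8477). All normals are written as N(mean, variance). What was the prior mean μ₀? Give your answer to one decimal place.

With known observation variance, the Normal–Normal posterior has precision τ_n = τ₀ + n/σ² and mean μ_n = (τ₀μ₀ + (n/σ²)x̄)/τ_n.
Here τ₀ = 1/225.6 = 0.004433 and τ_data = 27/491.6 = 0.054923, so τ_n = 0.059356.
Rearranging for μ₀: μ₀ = (μ_n·τ_n − τ_data·x̄)/τ₀ = (539.8349·0.059356 − 0.054923·543.3) / 0.004433 = 2.202774/0.004433 ≈ 496.9.

μ₀ = 496.9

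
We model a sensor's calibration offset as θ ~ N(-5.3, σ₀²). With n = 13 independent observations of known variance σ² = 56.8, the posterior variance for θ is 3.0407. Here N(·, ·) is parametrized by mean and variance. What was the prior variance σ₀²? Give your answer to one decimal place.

For the Normal–Normal model with known σ², precisions add: τ_n = τ₀ + n/σ².
So 1/σ₀² = 1/3.0407 − 13/56.8 = 0.328872 − 0.228873 = 0.099999.
Hence σ₀² = 1/0.099999 ≈ 10.0.

σ₀² = 10.0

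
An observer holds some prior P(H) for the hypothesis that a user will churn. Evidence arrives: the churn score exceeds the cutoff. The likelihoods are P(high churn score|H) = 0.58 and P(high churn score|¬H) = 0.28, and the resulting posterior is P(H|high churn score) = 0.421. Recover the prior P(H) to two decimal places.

P(H) = 0.26

Bayes' rule in odds form gives O(H|E) = O(H)·[P(E|H)/P(E|¬H)], hence O(H) = O(H|E)/LR.
Posterior odds = 0.421/(1−0.421) = 0.7271. LR = 0.58/0.28 = 2.0714.
Prior odds = 0.7271/2.0714 = 0.3510, so P(H) = 0.3510/(1+0.3510) ≈ 0.26.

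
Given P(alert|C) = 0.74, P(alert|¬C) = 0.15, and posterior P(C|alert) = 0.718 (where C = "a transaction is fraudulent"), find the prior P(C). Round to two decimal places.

Bayes' rule in odds form gives O(C|E) = O(C)·[P(E|C)/P(E|¬C)], hence O(C) = O(C|E)/LR.
Posterior odds = 0.718/(1−0.718) = 2.5461. LR = 0.74/0.15 = 4.9333.
Prior odds = 2.5461/4.9333 = 0.5161, so P(C) = 0.5161/(1+0.5161) ≈ 0.34.

P(C) = 0.34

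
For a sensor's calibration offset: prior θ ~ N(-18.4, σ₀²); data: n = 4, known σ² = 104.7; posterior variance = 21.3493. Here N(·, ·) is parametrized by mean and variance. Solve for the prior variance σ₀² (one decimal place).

For the Normal–Normal model with known σ², precisions add: τ_n = τ₀ + n/σ².
So 1/σ₀² = 1/21.3493 − 4/104.7 = 0.046840 − 0.038204 = 0.008636.
Hence σ₀² = 1/0.008636 ≈ 115.8.

σ₀² = 115.8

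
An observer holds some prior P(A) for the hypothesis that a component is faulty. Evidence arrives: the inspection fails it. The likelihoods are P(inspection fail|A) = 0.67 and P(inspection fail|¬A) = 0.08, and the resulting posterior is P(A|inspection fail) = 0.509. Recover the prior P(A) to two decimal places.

Bayes' rule in odds form gives O(A|E) = O(A)·[P(E|A)/P(E|¬A)], hence O(A) = O(A|E)/LR.
Posterior odds = 0.509/(1−0.509) = 1.0367. LR = 0.67/0.08 = 8.3750.
Prior odds = 1.0367/8.3750 = 0.1238, so P(A) = 0.1238/(1+0.1238) ≈ 0.11.

P(A) = 0.11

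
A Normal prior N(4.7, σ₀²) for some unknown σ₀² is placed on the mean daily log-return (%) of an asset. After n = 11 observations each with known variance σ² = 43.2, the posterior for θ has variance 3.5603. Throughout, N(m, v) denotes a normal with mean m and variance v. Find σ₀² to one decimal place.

σ₀² = 38.1

For the Normal–Normal model with known σ², precisions add: τ_n = τ₀ + n/σ².
So 1/σ₀² = 1/3.5603 − 11/43.2 = 0.280875 − 0.254630 = 0.026245.
Hence σ₀² = 1/0.026245 ≈ 38.1.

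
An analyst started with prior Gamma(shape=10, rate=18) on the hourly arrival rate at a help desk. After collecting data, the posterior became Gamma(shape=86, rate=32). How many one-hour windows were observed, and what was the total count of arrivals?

A Gamma(α, β) prior (rate parametrization) on a Poisson rate with n observations summing to S gives posterior Gamma(α+S, β+n).
Matching: Σxᵢ = 86 − 10 = 76 and n = 32 − 18 = 14.

n = 14 one-hour windows with total 76 arrivals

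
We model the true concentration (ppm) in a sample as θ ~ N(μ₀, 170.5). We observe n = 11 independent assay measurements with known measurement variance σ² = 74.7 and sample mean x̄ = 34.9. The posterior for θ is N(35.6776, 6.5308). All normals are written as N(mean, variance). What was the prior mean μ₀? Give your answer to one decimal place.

The posterior mean is a precision-weighted average: μ_n = (τ₀μ₀ + τ_data·x̄)/(τ₀+τ_data), with τ₀=1/σ₀² and τ_data=n/σ².
Here τ₀ = 1/170.5 = 0.005865 and τ_data = 11/74.7 = 0.147256, so τ_n = 0.153121.
Rearranging for μ₀: μ₀ = (μ_n·τ_n − τ_data·x̄)/τ₀ = (35.6776·0.153121 − 0.147256·34.9) / 0.005865 = 0.323755/0.005865 ≈ 55.2.

μ₀ = 55.2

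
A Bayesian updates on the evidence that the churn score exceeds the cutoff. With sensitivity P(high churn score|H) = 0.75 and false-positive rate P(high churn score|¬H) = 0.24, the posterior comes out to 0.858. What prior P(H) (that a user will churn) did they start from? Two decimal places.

Bayes' rule in odds form gives O(H|E) = O(H)·[P(E|H)/P(E|¬H)], hence O(H) = O(H|E)/LR.
Posterior odds = 0.858/(1−0.858) = 6.0423. LR = 0.75/0.24 = 3.1250.
Prior odds = 6.0423/3.1250 = 1.9335, so P(H) = 1.9335/(1+1.9335) ≈ 0.66.

P(H) = 0.66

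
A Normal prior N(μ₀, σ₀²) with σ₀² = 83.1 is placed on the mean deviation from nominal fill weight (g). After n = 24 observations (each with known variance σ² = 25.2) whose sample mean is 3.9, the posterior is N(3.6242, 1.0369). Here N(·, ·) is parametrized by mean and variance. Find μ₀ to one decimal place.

With known observation variance, the Normal–Normal posterior has precision τ_n = τ₀ + n/σ² and mean μ_n = (τ₀μ₀ + (n/σ²)x̄)/τ_n.
Here τ₀ = 1/83.1 = 0.012034 and τ_data = 24/25.2 = 0.952381, so τ_n = 0.964415.
Rearranging for μ₀: μ₀ = (μ_n·τ_n − τ_data·x̄)/τ₀ = (3.6242·0.964415 − 0.952381·3.9) / 0.012034 = -0.219053/0.012034 ≈ -18.2.

μ₀ = -18.2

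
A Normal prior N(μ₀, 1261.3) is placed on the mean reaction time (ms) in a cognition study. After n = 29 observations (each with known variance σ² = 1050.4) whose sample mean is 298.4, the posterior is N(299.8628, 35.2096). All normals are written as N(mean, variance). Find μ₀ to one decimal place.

μ₀ = 350.8

With known observation variance, the Normal–Normal posterior has precision τ_n = τ₀ + n/σ² and mean μ_n = (τ₀μ₀ + (n/σ²)x̄)/τ_n.
Here τ₀ = 1/1261.3 = 0.000793 and τ_data = 29/1050.4 = 0.027609, so τ_n = 0.028402.
Rearranging for μ₀: μ₀ = (μ_n·τ_n − τ_data·x̄)/τ₀ = (299.8628·0.028402 − 0.027609·298.4) / 0.000793 = 0.278178/0.000793 ≈ 350.8.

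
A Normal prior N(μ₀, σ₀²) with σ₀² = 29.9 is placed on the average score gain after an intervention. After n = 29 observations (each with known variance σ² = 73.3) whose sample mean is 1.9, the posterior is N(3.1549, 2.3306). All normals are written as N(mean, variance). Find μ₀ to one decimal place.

With known observation variance, the Normal–Normal posterior has precision τ_n = τ₀ + n/σ² and mean μ_n = (τ₀μ₀ + (n/σ²)x̄)/τ_n.
Here τ₀ = 1/29.9 = 0.033445 and τ_data = 29/73.3 = 0.395634, so τ_n = 0.429079.
Rearranging for μ₀: μ₀ = (μ_n·τ_n − τ_data·x̄)/τ₀ = (3.1549·0.429079 − 0.395634·1.9) / 0.033445 = 0.601997/0.033445 ≈ 18.0.

μ₀ = 18.0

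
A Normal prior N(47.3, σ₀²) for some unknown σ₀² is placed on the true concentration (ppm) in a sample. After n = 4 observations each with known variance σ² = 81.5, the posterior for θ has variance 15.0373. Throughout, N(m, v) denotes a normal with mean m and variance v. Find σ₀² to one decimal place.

σ₀² = 57.4

For the Normal–Normal model with known σ², precisions add: τ_n = τ₀ + n/σ².
So 1/σ₀² = 1/15.0373 − 4/81.5 = 0.066501 − 0.049080 = 0.017421.
Hence σ₀² = 1/0.017421 ≈ 57.4.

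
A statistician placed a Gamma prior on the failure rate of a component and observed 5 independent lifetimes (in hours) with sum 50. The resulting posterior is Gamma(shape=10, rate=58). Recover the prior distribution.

For an exponential likelihood with a Gamma(α, β) prior on the rate, n observations with total T give posterior Gamma(α+n, β+T).
So α = 10 − 5 = 5 and β = 58 − 50 = 8.

Gamma(shape=5, rate=8)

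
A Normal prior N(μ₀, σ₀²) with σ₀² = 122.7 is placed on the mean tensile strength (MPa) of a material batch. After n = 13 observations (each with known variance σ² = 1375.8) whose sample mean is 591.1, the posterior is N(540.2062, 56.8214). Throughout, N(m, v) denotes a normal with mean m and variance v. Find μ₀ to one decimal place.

μ₀ = 481.2

With known observation variance, the Normal–Normal posterior has precision τ_n = τ₀ + n/σ² and mean μ_n = (τ₀μ₀ + (n/σ²)x̄)/τ_n.
Here τ₀ = 1/122.7 = 0.008150 and τ_data = 13/1375.8 = 0.009449, so τ_n = 0.017599.
Rearranging for μ₀: μ₀ = (μ_n·τ_n − τ_data·x̄)/τ₀ = (540.2062·0.017599 − 0.009449·591.1) / 0.008150 = 3.921785/0.008150 ≈ 481.2.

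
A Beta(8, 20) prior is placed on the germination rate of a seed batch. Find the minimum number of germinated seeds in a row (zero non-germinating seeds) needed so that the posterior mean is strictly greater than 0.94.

After k germinated seeds and 0 non-germinating seeds the posterior is Beta(8+k, 20), with mean (8+k)/(8+20+k).
Set (8+k)/(28+k) > 0.94 and solve: k > (0.94·28 − 8)/(1 − 0.94) = 305.333.
The smallest integer exceeding 305.333 is 306.

k = 306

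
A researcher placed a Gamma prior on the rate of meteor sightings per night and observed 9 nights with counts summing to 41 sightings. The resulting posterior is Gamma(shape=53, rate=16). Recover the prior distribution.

Gamma(shape=12, rate=7)

A Gamma(α, β) prior (rate parametrization) on a Poisson rate with n observations summing to S gives posterior Gamma(α+S, β+n).
So α = 53 − 41 = 12 and β = 16 − 9 = 7.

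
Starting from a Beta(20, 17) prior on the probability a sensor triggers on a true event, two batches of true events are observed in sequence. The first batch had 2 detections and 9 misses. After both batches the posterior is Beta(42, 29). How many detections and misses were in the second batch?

20 detections and 3 misses

Because Beta–binomial updating is additive in the counts, the combined data contributed (α_post−α_prior, β_post−β_prior) successes and failures.
Total across both batches: 42−20=22 detections, 29−17=12 misses.
Subtract the first batch: 22−2=20 detections and 12−9=3 misses.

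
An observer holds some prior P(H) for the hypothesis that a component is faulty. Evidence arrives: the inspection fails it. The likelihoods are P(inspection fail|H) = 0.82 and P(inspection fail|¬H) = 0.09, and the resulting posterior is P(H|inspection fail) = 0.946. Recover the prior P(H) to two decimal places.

Bayes' rule in odds form gives O(H|E) = O(H)·[P(E|H)/P(E|¬H)], hence O(H) = O(H|E)/LR.
Posterior odds = 0.946/(1−0.946) = 17.5185. LR = 0.82/0.09 = 9.1111.
Prior odds = 17.5185/9.1111 = 1.9228, so P(H) = 1.9228/(1+1.9228) ≈ 0.66.

P(H) = 0.66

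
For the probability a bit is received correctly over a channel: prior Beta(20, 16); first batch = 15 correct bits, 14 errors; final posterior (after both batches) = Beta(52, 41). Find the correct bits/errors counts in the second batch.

Because Beta–binomial updating is additive in the counts, the combined data contributed (α_post−α_prior, β_post−β_prior) successes and failures.
Total across both batches: 52−20=32 correct bits, 41−16=25 errors.
Subtract the first batch: 32−15=17 correct bits and 25−14=11 errors.

17 correct bits and 11 errors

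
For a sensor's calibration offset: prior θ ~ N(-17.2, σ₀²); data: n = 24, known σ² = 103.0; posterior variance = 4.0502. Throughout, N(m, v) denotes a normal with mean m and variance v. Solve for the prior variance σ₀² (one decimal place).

Posterior precision equals prior precision plus data precision: 1/σ_n² = 1/σ₀² + n/σ².
So 1/σ₀² = 1/4.0502 − 24/103.0 = 0.246901 − 0.233010 = 0.013891.
Hence σ₀² = 1/0.013891 ≈ 72.0.

σ₀² = 72.0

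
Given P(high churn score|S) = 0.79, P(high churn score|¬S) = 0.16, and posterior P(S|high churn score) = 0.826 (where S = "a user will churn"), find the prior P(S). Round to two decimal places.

In odds form, posterior odds = prior odds × likelihood ratio, so prior odds = posterior odds ÷ LR.
Posterior odds = 0.826/(1−0.826) = 4.7471. LR = 0.79/0.16 = 4.9375.
Prior odds = 4.7471/4.9375 = 0.9614, so P(S) = 0.9614/(1+0.9614) ≈ 0.49.

P(S) = 0.49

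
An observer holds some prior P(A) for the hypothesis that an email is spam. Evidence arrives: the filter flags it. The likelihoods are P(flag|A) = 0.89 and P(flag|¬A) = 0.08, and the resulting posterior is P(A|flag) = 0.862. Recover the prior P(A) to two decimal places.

P(A) = 0.36

Bayes' rule in odds form gives O(A|E) = O(A)·[P(E|A)/P(E|¬A)], hence O(A) = O(A|E)/LR.
Posterior odds = 0.862/(1−0.862) = 6.2464. LR = 0.89/0.08 = 11.1250.
Prior odds = 6.2464/11.1250 = 0.5615, so P(A) = 0.5615/(1+0.5615) ≈ 0.36.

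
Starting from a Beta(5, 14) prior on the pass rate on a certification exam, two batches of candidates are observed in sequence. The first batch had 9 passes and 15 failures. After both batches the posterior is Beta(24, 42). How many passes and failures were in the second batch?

Because Beta–binomial updating is additive in the counts, the combined data contributed (α_post−α_prior, β_post−β_prior) successes and failures.
Total across both batches: 24−5=19 passes, 42−14=28 failures.
Subtract the first batch: 19−9=10 passes and 28−15=13 failures.

10 passes and 13 failures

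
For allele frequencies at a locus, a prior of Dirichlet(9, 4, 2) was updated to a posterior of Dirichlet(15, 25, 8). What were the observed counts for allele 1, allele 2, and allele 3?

For a Dirichlet(α) prior with multinomial counts c, the posterior is Dirichlet(α + c) componentwise.
Counts are posterior − prior componentwise: 15−9=6, 25−4=21, 8−2=6.

counts (6, 21, 6)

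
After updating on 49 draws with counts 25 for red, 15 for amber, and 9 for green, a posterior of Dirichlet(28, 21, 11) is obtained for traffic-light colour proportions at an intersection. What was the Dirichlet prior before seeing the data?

For a Dirichlet(α) prior with multinomial counts c, the posterior is Dirichlet(α + c) componentwise.
Subtract each count from the matching posterior parameter: 28−25=3, 21−15=6, 11−9=2.

Dirichlet(3, 6, 2)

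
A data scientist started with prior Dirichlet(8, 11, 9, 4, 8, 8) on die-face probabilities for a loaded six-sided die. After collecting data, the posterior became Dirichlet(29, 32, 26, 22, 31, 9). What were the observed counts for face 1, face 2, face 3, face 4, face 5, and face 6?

For a Dirichlet(α) prior with multinomial counts c, the posterior is Dirichlet(α + c) componentwise.
Counts are posterior − prior componentwise: 29−8=21, 32−11=21, 26−9=17, 22−4=18, 31−8=23, 9−8=1.

counts (21, 21, 17, 18, 23, 1)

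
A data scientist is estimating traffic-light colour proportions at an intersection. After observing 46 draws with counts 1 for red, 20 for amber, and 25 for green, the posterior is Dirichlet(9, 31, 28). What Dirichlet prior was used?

For a Dirichlet(α) prior with multinomial counts c, the posterior is Dirichlet(α + c) componentwise.
Subtract each count from the matching posterior parameter: 9−1=8, 31−20=11, 28−25=3.

Dirichlet(8, 11, 3)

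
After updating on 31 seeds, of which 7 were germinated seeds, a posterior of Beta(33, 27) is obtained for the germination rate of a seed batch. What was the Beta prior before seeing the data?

Beta(26, 3)

A Beta(a, b) prior with s successes and f failures in binomial data gives a Beta(a+s, b+f) posterior.
Subtract the data counts: 33−7=26, 27−24=3.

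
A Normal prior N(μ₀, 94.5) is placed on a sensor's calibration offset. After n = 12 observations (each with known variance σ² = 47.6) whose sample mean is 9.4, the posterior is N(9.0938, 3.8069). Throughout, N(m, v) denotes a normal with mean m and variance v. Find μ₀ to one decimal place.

With known observation variance, the Normal–Normal posterior has precision τ_n = τ₀ + n/σ² and mean μ_n = (τ₀μ₀ + (n/σ²)x̄)/τ_n.
Here τ₀ = 1/94.5 = 0.010582 and τ_data = 12/47.6 = 0.252101, so τ_n = 0.262683.
Rearranging for μ₀: μ₀ = (μ_n·τ_n − τ_data·x̄)/τ₀ = (9.0938·0.262683 − 0.252101·9.4) / 0.010582 = 0.019037/0.010582 ≈ 1.8.

μ₀ = 1.8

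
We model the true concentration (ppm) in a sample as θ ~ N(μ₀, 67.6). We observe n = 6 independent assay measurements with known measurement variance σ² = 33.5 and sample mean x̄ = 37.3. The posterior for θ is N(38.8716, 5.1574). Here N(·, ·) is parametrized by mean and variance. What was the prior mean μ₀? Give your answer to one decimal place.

With known observation variance, the Normal–Normal posterior has precision τ_n = τ₀ + n/σ² and mean μ_n = (τ₀μ₀ + (n/σ²)x̄)/τ_n.
Here τ₀ = 1/67.6 = 0.014793 and τ_data = 6/33.5 = 0.179104, so τ_n = 0.193897.
Rearranging for μ₀: μ₀ = (μ_n·τ_n − τ_data·x̄)/τ₀ = (38.8716·0.193897 − 0.179104·37.3) / 0.014793 = 0.856507/0.014793 ≈ 57.9.

μ₀ = 57.9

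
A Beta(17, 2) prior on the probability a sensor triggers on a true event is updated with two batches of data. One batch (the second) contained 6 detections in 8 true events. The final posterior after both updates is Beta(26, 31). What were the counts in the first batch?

3 detections and 27 misses

Sequential conjugate updates are equivalent to a single update on the pooled data, so total successes = posterior α − prior α and total failures = posterior β − prior β.
Total across both batches: 26−17=9 detections, 31−2=29 misses.
Subtract the second batch: 9−6=3 detections and 29−2=27 misses.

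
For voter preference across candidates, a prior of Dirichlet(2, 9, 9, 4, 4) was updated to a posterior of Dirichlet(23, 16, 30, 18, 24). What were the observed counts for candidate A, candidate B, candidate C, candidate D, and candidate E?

counts (21, 7, 21, 14, 20)

For a Dirichlet(α) prior with multinomial counts c, the posterior is Dirichlet(α + c) componentwise.
Counts are posterior − prior componentwise: 23−2=21, 16−9=7, 30−9=21, 18−4=14, 24−4=20.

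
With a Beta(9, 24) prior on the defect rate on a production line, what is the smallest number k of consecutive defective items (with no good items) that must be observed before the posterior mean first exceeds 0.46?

After k defective items and 0 good items the posterior is Beta(9+k, 24), with mean (9+k)/(9+24+k).
Set (9+k)/(33+k) > 0.46 and solve: k > (0.46·33 − 9)/(1 − 0.46) = 11.444.
The smallest integer exceeding 11.444 is 12.

k = 12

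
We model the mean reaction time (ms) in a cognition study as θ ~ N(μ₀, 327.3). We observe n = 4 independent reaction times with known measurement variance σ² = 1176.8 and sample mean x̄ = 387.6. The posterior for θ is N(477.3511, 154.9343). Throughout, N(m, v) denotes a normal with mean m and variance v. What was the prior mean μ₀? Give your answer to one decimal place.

With known observation variance, the Normal–Normal posterior has precision τ_n = τ₀ + n/σ² and mean μ_n = (τ₀μ₀ + (n/σ²)x̄)/τ_n.
Here τ₀ = 1/327.3 = 0.003055 and τ_data = 4/1176.8 = 0.003399, so τ_n = 0.006454.
Rearranging for μ₀: μ₀ = (μ_n·τ_n − τ_data·x̄)/τ₀ = (477.3511·0.006454 − 0.003399·387.6) / 0.003055 = 1.763372/0.003055 ≈ 577.2.

μ₀ = 577.2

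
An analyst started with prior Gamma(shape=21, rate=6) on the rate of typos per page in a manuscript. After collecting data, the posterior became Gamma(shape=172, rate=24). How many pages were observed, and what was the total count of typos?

n = 18 pages with total 151 typos

Gamma–Poisson conjugacy: posterior shape = α + Σxᵢ, posterior rate = β + n.
Matching: Σxᵢ = 172 − 21 = 151 and n = 24 − 6 = 18.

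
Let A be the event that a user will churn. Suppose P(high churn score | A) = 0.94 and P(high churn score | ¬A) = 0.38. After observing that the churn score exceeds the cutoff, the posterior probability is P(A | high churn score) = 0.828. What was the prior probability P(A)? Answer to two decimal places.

P(A) = 0.66

Bayes' rule in odds form gives O(A|E) = O(A)·[P(E|A)/P(E|¬A)], hence O(A) = O(A|E)/LR.
Posterior odds = 0.828/(1−0.828) = 4.8140. LR = 0.94/0.38 = 2.4737.
Prior odds = 4.8140/2.4737 = 1.9461, so P(A) = 1.9461/(1+1.9461) ≈ 0.66.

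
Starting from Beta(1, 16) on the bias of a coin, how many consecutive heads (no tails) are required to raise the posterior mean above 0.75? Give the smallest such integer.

k = 48

After k heads and 0 tails the posterior is Beta(1+k, 16), with mean (1+k)/(1+16+k).
Set (1+k)/(17+k) > 0.75 and solve: k > (0.75·17 − 1)/(1 − 0.75) = 47.000.
The smallest integer exceeding 47.000 is 48.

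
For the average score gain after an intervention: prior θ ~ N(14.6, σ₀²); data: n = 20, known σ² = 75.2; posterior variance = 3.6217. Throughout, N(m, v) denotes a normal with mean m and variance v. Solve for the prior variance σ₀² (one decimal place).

σ₀² = 98.5

Posterior precision equals prior precision plus data precision: 1/σ_n² = 1/σ₀² + n/σ².
So 1/σ₀² = 1/3.6217 − 20/75.2 = 0.276113 − 0.265957 = 0.010156.
Hence σ₀² = 1/0.010156 ≈ 98.5.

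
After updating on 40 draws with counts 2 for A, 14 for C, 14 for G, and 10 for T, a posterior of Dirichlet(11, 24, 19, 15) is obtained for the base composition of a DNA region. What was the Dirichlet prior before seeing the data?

For a Dirichlet(α) prior with multinomial counts c, the posterior is Dirichlet(α + c) componentwise.
Subtract each count from the matching posterior parameter: 11−2=9, 24−14=10, 19−14=5, 15−10=5.

Dirichlet(9, 10, 5, 5)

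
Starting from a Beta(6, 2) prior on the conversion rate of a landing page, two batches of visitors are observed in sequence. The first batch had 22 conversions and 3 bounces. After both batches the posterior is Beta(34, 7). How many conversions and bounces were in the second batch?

6 conversions and 2 bounces

Sequential conjugate updates are equivalent to a single update on the pooled data, so total successes = posterior α − prior α and total failures = posterior β − prior β.
Total across both batches: 34−6=28 conversions, 7−2=5 bounces.
Subtract the first batch: 28−22=6 conversions and 5−3=2 bounces.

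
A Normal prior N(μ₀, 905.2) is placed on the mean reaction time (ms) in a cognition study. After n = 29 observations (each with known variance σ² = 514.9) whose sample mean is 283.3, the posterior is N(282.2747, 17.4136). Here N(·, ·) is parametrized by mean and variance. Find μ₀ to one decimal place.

μ₀ = 230.0

With known observation variance, the Normal–Normal posterior has precision τ_n = τ₀ + n/σ² and mean μ_n = (τ₀μ₀ + (n/σ²)x̄)/τ_n.
Here τ₀ = 1/905.2 = 0.001105 and τ_data = 29/514.9 = 0.056322, so τ_n = 0.057427.
Rearranging for μ₀: μ₀ = (μ_n·τ_n − τ_data·x̄)/τ₀ = (282.2747·0.057427 − 0.056322·283.3) / 0.001105 = 0.254167/0.001105 ≈ 230.0.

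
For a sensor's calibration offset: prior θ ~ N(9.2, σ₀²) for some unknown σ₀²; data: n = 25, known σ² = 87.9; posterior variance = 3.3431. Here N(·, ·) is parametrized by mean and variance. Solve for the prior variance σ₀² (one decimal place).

Posterior precision equals prior precision plus data precision: 1/σ_n² = 1/σ₀² + n/σ².
So 1/σ₀² = 1/3.3431 − 25/87.9 = 0.299124 − 0.284414 = 0.014710.
Hence σ₀² = 1/0.014710 ≈ 68.0.

σ₀² = 68.0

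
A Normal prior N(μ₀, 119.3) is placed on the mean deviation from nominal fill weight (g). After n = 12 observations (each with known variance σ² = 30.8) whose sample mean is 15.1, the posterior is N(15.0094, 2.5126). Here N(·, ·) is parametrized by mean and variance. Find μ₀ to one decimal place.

μ₀ = 10.8

The posterior mean is a precision-weighted average: μ_n = (τ₀μ₀ + τ_data·x̄)/(τ₀+τ_data), with τ₀=1/σ₀² and τ_data=n/σ².
Here τ₀ = 1/119.3 = 0.008382 and τ_data = 12/30.8 = 0.389610, so τ_n = 0.397992.
Rearranging for μ₀: μ₀ = (μ_n·τ_n − τ_data·x̄)/τ₀ = (15.0094·0.397992 − 0.389610·15.1) / 0.008382 = 0.090510/0.008382 ≈ 10.8.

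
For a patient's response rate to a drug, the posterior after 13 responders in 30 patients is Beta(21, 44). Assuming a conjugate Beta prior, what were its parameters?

Beta(8, 27)

Under Beta–binomial conjugacy the posterior parameters are (a+s, b+f).
Subtract the data counts: 21−13=8, 44−17=27.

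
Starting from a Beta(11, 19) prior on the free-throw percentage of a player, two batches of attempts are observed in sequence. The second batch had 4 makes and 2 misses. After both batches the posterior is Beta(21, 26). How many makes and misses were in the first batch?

6 makes and 5 misses

Because Beta–binomial updating is additive in the counts, the combined data contributed (α_post−α_prior, β_post−β_prior) successes and failures.
Total across both batches: 21−11=10 makes, 26−19=7 misses.
Subtract the second batch: 10−4=6 makes and 7−2=5 misses.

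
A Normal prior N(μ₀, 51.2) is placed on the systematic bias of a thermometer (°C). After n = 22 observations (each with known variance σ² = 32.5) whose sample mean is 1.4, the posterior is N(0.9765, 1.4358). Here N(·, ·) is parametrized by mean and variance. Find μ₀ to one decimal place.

With known observation variance, the Normal–Normal posterior has precision τ_n = τ₀ + n/σ² and mean μ_n = (τ₀μ₀ + (n/σ²)x̄)/τ_n.
Here τ₀ = 1/51.2 = 0.019531 and τ_data = 22/32.5 = 0.676923, so τ_n = 0.696454.
Rearranging for μ₀: μ₀ = (μ_n·τ_n − τ_data·x̄)/τ₀ = (0.9765·0.696454 − 0.676923·1.4) / 0.019531 = -0.267605/0.019531 ≈ -13.7.

μ₀ = -13.7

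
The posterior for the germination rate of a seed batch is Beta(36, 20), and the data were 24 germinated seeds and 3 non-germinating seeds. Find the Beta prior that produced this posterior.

Beta is conjugate to the binomial likelihood: posterior = Beta(a+s, b+f).
Subtract the data counts: 36−24=12, 20−3=17.

Beta(12, 17)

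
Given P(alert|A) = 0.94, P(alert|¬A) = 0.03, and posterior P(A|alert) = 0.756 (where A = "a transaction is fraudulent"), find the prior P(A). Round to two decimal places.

P(A) = 0.09

Bayes' rule in odds form gives O(A|E) = O(A)·[P(E|A)/P(E|¬A)], hence O(A) = O(A|E)/LR.
Posterior odds = 0.756/(1−0.756) = 3.0984. LR = 0.94/0.03 = 31.3333.
Prior odds = 3.0984/31.3333 = 0.0989, so P(A) = 0.0989/(1+0.0989) ≈ 0.09.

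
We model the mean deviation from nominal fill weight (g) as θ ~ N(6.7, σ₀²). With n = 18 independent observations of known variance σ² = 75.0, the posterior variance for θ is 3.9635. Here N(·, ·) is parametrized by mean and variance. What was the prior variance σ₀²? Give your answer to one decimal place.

Posterior precision equals prior precision plus data precision: 1/σ_n² = 1/σ₀² + n/σ².
So 1/σ₀² = 1/3.9635 − 18/75.0 = 0.252302 − 0.240000 = 0.012302.
Hence σ₀² = 1/0.012302 ≈ 81.3.

σ₀² = 81.3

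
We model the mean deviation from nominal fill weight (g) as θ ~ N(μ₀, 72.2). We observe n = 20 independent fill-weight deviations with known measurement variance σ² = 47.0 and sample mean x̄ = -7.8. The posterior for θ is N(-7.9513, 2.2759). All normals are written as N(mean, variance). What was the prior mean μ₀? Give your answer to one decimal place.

μ₀ = -12.6

With known observation variance, the Normal–Normal posterior has precision τ_n = τ₀ + n/σ² and mean μ_n = (τ₀μ₀ + (n/σ²)x̄)/τ_n.
Here τ₀ = 1/72.2 = 0.013850 and τ_data = 20/47.0 = 0.425532, so τ_n = 0.439382.
Rearranging for μ₀: μ₀ = (μ_n·τ_n − τ_data·x̄)/τ₀ = (-7.9513·0.439382 − 0.425532·-7.8) / 0.013850 = -0.174508/0.013850 ≈ -12.6.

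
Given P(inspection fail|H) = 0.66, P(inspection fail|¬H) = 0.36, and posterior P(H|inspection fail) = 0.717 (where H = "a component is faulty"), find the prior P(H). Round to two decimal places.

Bayes' rule in odds form gives O(H|E) = O(H)·[P(E|H)/P(E|¬H)], hence O(H) = O(H|E)/LR.
Posterior odds = 0.717/(1−0.717) = 2.5336. LR = 0.66/0.36 = 1.8333.
Prior odds = 2.5336/1.8333 = 1.3820, so P(H) = 1.3820/(1+1.3820) ≈ 0.58.

P(H) = 0.58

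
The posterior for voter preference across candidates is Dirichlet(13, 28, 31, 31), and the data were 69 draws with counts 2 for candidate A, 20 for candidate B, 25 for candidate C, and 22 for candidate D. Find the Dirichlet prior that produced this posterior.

For a Dirichlet(α) prior with multinomial counts c, the posterior is Dirichlet(α + c) componentwise.
Subtract each count from the matching posterior parameter: 13−2=11, 28−20=8, 31−25=6, 31−22=9.

Dirichlet(11, 8, 6, 9)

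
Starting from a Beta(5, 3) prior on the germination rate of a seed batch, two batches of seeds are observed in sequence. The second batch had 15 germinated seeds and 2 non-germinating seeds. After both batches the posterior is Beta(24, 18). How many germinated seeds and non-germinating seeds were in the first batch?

4 germinated seeds and 13 non-germinating seeds

Because Beta–binomial updating is additive in the counts, the combined data contributed (α_post−α_prior, β_post−β_prior) successes and failures.
Total across both batches: 24−5=19 germinated seeds, 18−3=15 non-germinating seeds.
Subtract the second batch: 19−15=4 germinated seeds and 15−2=13 non-germinating seeds.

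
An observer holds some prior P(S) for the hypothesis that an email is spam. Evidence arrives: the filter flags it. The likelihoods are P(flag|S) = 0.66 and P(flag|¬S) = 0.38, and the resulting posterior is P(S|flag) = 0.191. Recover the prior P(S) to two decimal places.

P(S) = 0.12

In odds form, posterior odds = prior odds × likelihood ratio, so prior odds = posterior odds ÷ LR.
Posterior odds = 0.191/(1−0.191) = 0.2361. LR = 0.66/0.38 = 1.7368.
Prior odds = 0.2361/1.7368 = 0.1359, so P(S) = 0.1359/(1+0.1359) ≈ 0.12.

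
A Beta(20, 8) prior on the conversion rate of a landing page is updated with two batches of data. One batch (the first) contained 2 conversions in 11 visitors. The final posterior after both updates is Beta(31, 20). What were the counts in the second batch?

Sequential conjugate updates are equivalent to a single update on the pooled data, so total successes = posterior α − prior α and total failures = posterior β − prior β.
Total across both batches: 31−20=11 conversions, 20−8=12 bounces.
Subtract the first batch: 11−2=9 conversions and 12−9=3 bounces.

9 conversions and 3 bounces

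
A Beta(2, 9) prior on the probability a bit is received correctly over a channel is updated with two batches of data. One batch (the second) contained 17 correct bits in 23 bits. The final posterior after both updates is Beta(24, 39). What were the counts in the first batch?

Sequential conjugate updates are equivalent to a single update on the pooled data, so total successes = posterior α − prior α and total failures = posterior β − prior β.
Total across both batches: 24−2=22 correct bits, 39−9=30 errors.
Subtract the second batch: 22−17=5 correct bits and 30−6=24 errors.

5 correct bits and 24 errors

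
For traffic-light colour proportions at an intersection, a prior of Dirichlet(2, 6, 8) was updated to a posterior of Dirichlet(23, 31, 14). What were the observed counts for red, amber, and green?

For a Dirichlet(α) prior with multinomial counts c, the posterior is Dirichlet(α + c) componentwise.
Counts are posterior − prior componentwise: 23−2=21, 31−6=25, 14−8=6.

counts (21, 25, 6)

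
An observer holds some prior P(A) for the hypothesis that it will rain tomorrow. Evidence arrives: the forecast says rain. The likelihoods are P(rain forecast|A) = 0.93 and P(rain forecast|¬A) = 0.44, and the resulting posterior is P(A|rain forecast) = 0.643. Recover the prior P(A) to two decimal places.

In odds form, posterior odds = prior odds × likelihood ratio, so prior odds = posterior odds ÷ LR.
Posterior odds = 0.643/(1−0.643) = 1.8011. LR = 0.93/0.44 = 2.1136.
Prior odds = 1.8011/2.1136 = 0.8521, so P(A) = 0.8521/(1+0.8521) ≈ 0.46.

P(A) = 0.46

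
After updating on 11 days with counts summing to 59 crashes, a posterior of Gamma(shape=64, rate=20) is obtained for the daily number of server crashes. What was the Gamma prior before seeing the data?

Gamma(shape=5, rate=9)

Gamma–Poisson conjugacy: posterior shape = α + Σxᵢ, posterior rate = β + n.
So α = 64 − 59 = 5 and β = 20 − 11 = 9.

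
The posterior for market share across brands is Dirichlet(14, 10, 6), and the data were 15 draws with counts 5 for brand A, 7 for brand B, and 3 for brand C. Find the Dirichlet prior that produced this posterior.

For a Dirichlet(α) prior with multinomial counts c, the posterior is Dirichlet(α + c) componentwise.
Subtract each count from the matching posterior parameter: 14−5=9, 10−7=3, 6−3=3.

Dirichlet(9, 3, 3)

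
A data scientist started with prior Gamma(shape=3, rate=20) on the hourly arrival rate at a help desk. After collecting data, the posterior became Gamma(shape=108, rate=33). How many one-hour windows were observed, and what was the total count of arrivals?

A Gamma(α, β) prior (rate parametrization) on a Poisson rate with n observations summing to S gives posterior Gamma(α+S, β+n).
Matching: Σxᵢ = 108 − 3 = 105 and n = 33 − 20 = 13.

n = 13 one-hour windows with total 105 arrivals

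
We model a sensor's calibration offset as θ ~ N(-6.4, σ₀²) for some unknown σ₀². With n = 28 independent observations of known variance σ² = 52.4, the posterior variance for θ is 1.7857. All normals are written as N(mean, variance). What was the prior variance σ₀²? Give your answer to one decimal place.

For the Normal–Normal model with known σ², precisions add: τ_n = τ₀ + n/σ².
So 1/σ₀² = 1/1.7857 − 28/52.4 = 0.560004 − 0.534351 = 0.025653.
Hence σ₀² = 1/0.025653 ≈ 39.0.

σ₀² = 39.0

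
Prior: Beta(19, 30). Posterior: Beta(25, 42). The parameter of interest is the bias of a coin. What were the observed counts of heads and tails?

6 heads and 12 tails

A Beta(a, b) prior with s successes and f failures in binomial data gives a Beta(a+s, b+f) posterior.
Match parameters: s=25−19=6, f=42−30=12.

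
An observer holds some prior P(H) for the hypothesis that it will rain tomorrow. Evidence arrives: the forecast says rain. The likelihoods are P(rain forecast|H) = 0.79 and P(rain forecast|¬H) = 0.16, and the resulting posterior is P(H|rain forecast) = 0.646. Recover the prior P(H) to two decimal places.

Bayes' rule in odds form gives O(H|E) = O(H)·[P(E|H)/P(E|¬H)], hence O(H) = O(H|E)/LR.
Posterior odds = 0.646/(1−0.646) = 1.8249. LR = 0.79/0.16 = 4.9375.
Prior odds = 1.8249/4.9375 = 0.3696, so P(H) = 0.3696/(1+0.3696) ≈ 0.27.

P(H) = 0.27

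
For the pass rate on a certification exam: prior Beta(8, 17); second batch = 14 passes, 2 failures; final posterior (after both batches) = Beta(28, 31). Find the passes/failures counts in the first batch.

Because Beta–binomial updating is additive in the counts, the combined data contributed (α_post−α_prior, β_post−β_prior) successes and failures.
Total across both batches: 28−8=20 passes, 31−17=14 failures.
Subtract the second batch: 20−14=6 passes and 14−2=12 failures.

6 passes and 12 failures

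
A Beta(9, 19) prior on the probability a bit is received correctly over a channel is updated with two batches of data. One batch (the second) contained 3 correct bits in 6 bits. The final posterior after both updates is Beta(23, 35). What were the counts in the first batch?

Because Beta–binomial updating is additive in the counts, the combined data contributed (α_post−α_prior, β_post−β_prior) successes and failures.
Total across both batches: 23−9=14 correct bits, 35−19=16 errors.
Subtract the second batch: 14−3=11 correct bits and 16−3=13 errors.

11 correct bits and 13 errors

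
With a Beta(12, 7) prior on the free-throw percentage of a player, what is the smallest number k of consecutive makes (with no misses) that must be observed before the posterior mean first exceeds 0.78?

k = 13

After k makes and 0 misses the posterior is Beta(12+k, 7), with mean (12+k)/(12+7+k).
Set (12+k)/(19+k) > 0.78 and solve: k > (0.78·19 − 12)/(1 − 0.78) = 12.818.
The smallest integer exceeding 12.818 is 13, and checking k=13: (25)/(32) = 0.7812 > 0.78.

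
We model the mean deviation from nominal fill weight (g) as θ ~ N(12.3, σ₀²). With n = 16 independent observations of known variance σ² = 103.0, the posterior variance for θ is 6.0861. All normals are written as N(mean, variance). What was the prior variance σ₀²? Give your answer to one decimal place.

Posterior precision equals prior precision plus data precision: 1/σ_n² = 1/σ₀² + n/σ².
So 1/σ₀² = 1/6.0861 − 16/103.0 = 0.164309 − 0.155340 = 0.008969.
Hence σ₀² = 1/0.008969 ≈ 111.5.

σ₀² = 111.5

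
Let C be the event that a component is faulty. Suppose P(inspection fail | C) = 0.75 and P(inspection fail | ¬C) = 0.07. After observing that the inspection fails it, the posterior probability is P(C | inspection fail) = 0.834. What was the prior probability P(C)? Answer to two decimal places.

Bayes' rule in odds form gives O(C|E) = O(C)·[P(E|C)/P(E|¬C)], hence O(C) = O(C|E)/LR.
Posterior odds = 0.834/(1−0.834) = 5.0241. LR = 0.75/0.07 = 10.7143.
Prior odds = 5.0241/10.7143 = 0.4689, so P(C) = 0.4689/(1+0.4689) ≈ 0.32.

P(C) = 0.32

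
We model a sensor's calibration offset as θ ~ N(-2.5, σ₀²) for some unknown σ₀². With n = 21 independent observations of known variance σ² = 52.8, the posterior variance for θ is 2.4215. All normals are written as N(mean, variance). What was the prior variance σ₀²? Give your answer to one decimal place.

For the Normal–Normal model with known σ², precisions add: τ_n = τ₀ + n/σ².
So 1/σ₀² = 1/2.4215 − 21/52.8 = 0.412967 − 0.397727 = 0.015240.
Hence σ₀² = 1/0.015240 ≈ 65.6.

σ₀² = 65.6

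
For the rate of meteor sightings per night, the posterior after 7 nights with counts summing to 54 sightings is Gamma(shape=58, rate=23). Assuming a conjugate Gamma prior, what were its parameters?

A Gamma(α, β) prior (rate parametrization) on a Poisson rate with n observations summing to S gives posterior Gamma(α+S, β+n).
So α = 58 − 54 = 4 and β = 23 − 7 = 16.

Gamma(shape=4, rate=16)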